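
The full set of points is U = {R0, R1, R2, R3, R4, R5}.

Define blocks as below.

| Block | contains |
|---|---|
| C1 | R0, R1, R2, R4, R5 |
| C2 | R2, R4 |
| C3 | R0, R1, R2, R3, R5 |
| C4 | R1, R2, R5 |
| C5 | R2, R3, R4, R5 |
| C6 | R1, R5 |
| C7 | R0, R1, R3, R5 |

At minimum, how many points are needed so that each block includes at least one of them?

The 2 points {R1, R2} hit every block.
The blocks C2, C6 are pairwise disjoint, so any hitting set needs a separate point for each — at least 2. Hence 2 is optimal.

2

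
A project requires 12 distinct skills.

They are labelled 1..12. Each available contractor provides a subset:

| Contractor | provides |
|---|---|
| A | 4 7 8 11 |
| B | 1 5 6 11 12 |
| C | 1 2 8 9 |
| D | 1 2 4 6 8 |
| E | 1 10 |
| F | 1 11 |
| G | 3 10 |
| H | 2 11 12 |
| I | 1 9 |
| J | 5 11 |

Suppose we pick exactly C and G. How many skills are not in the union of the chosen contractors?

6

Union of C, G = {1, 2, 3, 8, 9, 10}.
Not covered: 4, 5, 6, 7, 11, 12 — 6 skills.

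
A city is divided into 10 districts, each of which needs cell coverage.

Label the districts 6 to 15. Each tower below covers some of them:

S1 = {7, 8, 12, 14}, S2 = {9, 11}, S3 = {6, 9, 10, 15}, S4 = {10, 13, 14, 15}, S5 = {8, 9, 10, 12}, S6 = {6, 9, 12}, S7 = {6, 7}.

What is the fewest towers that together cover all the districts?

4

S1 and S2 and S4 and S7 together: S1 ∪ S2 ∪ S4 ∪ S7 = {6, 7, 8, 9, 10, 11, 12, 13, 14, 15} — every district is covered.
No 3 of the 7 towers cover everything (all 35 combinations miss at least one district), so 4 is optimal.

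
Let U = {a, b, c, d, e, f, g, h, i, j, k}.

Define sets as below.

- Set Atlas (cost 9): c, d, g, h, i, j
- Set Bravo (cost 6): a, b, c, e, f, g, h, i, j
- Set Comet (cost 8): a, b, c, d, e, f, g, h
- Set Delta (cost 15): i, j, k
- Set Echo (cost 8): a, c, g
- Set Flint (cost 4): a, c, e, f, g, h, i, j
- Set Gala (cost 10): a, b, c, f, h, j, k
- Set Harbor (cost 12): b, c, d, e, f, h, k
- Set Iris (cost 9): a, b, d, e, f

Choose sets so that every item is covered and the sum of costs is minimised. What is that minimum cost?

Flint, Harbor together cover every item (Flint ∪ Harbor = {a, b, c, d, e, f, g, h, i, j, k}); total cost 4 + 12 = 16.
The greedy pick Flint, Comet, Gala costs 22; no covering selection beats 16.

16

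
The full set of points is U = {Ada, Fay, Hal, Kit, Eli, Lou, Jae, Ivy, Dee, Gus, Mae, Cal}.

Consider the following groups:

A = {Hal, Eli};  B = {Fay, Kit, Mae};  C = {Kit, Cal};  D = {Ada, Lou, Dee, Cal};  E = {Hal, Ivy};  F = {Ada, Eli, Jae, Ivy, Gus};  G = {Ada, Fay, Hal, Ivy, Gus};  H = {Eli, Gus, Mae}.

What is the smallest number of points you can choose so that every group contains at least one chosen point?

The 4 points {Hal, Kit, Lou, Gus} hit every group.
No choice of 3 points meets every group, so 4 is the minimum.

4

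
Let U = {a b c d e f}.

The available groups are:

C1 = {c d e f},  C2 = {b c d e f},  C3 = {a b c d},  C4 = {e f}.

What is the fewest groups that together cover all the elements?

2

Take {C3, C4}. Their union is {a, b, c, d, e, f}, which is all 6 elements.
No single group has all 6 elements (the largest, C2, has 5), so 2 is optimal.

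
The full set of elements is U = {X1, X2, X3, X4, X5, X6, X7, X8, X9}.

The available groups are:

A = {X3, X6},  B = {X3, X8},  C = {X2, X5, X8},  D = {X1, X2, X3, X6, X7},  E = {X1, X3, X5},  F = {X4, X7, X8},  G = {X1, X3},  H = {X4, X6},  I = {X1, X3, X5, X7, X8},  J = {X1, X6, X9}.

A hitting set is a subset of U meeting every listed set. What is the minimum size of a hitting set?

3

T = {X1, X6, X8} meets every group (each contains at least one member of T), and |T| = 3.
The groups C, G, H are pairwise disjoint, so any hitting set needs a separate element for each — at least 3. Hence 3 is optimal.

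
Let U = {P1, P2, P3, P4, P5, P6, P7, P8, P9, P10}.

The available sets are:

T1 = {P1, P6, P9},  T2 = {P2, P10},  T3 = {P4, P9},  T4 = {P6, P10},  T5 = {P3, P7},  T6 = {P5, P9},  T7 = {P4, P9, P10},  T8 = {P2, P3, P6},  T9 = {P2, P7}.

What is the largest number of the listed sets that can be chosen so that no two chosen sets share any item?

3

T2, T5, T6 are pairwise disjoint (T2={P2,P10}; T5={P3,P7}; T6={P5,P9}).
Every remaining set overlaps one of these, and no 4 of the listed sets are pairwise disjoint, so 3 is the maximum.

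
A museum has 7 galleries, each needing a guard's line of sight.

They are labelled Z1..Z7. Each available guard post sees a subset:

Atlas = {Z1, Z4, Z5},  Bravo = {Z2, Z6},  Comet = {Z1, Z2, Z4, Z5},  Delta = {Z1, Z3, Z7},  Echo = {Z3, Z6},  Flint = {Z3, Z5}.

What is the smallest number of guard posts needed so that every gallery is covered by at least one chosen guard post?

Take {Comet, Delta, Echo}. Their union is {Z1, Z2, Z3, Z4, Z5, Z6, Z7}, which is all 7 galleries.
Only Delta contains Z7, so Delta is forced; the remaining 4 galleries need at least 2 more guard posts (each remaining guard post adds at most 3) — so at least 3 guard posts are needed, and 3 is optimal.

3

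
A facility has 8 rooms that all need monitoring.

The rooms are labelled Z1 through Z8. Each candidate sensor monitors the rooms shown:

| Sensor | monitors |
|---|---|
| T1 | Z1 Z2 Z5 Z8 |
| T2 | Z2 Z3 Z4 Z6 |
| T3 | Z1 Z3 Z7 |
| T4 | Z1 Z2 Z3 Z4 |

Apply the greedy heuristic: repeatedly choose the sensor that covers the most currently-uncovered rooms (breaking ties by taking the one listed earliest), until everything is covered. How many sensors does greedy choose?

3

Greedy: pick T1 (covers 4 new) → pick T2 (covers 3 new) → pick T3 (covers 1 new). Total picks: 3.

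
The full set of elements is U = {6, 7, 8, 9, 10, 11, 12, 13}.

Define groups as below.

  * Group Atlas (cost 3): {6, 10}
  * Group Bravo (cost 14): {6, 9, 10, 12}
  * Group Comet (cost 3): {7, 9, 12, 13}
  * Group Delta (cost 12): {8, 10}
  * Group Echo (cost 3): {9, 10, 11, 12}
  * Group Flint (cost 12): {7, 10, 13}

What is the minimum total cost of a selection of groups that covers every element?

21

Atlas, Comet, Delta, Echo together cover every element (Atlas ∪ Comet ∪ Delta ∪ Echo = {6, 7, 8, 9, 10, 11, 12, 13}); total cost 3 + 3 + 12 + 3 = 21.
No covering selection has total cost below 21.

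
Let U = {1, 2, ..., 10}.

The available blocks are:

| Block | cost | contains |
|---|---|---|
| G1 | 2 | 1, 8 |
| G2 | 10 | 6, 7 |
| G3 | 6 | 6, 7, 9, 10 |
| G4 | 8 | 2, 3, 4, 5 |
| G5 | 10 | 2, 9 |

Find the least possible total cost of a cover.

16

G1, G3, G4 together cover every item (G1 ∪ G3 ∪ G4 = {1, 2, 3, 4, 5, 6, 7, 8, 9, 10}); total cost 2 + 6 + 8 = 16.
No covering selection has total cost below 16.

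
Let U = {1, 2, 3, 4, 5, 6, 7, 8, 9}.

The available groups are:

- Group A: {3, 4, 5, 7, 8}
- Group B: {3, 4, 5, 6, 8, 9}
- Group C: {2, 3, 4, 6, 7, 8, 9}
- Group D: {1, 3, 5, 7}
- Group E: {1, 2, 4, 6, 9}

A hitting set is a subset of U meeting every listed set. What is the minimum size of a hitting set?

The 2 elements {1, 4} hit every group.
No single element lies in every group, so at least 2 are needed and 2 is optimal.

2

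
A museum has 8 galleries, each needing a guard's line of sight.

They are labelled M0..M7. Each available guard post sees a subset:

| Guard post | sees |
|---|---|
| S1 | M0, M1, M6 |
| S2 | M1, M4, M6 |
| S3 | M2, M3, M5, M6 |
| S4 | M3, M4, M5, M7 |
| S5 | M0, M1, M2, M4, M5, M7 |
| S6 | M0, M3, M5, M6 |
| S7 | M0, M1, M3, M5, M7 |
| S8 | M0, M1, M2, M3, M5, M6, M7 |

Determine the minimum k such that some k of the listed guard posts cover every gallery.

2

Take {S5, S6}. Their union is {M0, M1, M2, M3, M4, M5, M6, M7}, which is all 8 galleries.
No single guard post has all 8 galleries (the largest, S8, has 7), so 2 is optimal.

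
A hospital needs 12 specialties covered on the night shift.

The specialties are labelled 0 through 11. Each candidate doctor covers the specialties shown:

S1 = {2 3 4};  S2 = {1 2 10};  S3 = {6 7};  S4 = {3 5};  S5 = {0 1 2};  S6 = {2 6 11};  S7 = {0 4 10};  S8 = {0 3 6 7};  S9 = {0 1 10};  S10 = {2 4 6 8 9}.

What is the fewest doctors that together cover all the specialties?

5

Take {S3, S4, S6, S9, S10}. Their union is {0, 1, 2, 3, 4, 5, 6, 7, 8, 9, 10, 11}, which is all 12 specialties.
No 4 of the 10 doctors cover everything (all 210 combinations miss at least one specialty), so 5 is optimal.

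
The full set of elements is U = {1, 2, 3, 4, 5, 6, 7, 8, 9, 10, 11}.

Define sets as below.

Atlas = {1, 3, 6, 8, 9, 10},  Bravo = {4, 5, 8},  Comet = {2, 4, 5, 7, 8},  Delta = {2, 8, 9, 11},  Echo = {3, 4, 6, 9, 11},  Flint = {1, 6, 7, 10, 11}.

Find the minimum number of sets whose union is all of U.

3

Comet, Echo, and Flint cover everything between them: the union {1, 2, 3, 4, 5, 6, 7, 8, 9, 10, 11} is all of U.
No 2 of the 6 sets cover everything (all 15 combinations miss at least one element), so 3 is optimal.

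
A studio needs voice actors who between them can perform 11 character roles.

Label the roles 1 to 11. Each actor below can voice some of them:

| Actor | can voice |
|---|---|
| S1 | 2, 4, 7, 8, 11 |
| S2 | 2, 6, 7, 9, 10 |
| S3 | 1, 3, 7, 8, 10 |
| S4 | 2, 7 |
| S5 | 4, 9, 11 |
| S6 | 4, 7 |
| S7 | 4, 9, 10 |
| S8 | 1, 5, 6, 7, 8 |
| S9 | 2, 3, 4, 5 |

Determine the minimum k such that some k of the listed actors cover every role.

S1 and S2 and S8 and S9 together: S1 ∪ S2 ∪ S8 ∪ S9 = {1, 2, 3, 4, 5, 6, 7, 8, 9, 10, 11} — every role is covered.
No 3 of the 9 actors cover everything (all 84 combinations miss at least one role), so 4 is optimal.

4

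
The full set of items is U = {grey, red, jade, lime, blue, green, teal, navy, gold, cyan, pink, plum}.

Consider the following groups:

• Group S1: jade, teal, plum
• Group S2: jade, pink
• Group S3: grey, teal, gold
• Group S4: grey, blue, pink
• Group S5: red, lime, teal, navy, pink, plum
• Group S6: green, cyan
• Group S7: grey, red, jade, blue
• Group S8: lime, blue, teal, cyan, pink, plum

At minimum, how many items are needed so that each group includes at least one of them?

4

The 4 items {grey, red, jade, cyan} hit every group.
No choice of 3 items meets every group, so 4 is the minimum.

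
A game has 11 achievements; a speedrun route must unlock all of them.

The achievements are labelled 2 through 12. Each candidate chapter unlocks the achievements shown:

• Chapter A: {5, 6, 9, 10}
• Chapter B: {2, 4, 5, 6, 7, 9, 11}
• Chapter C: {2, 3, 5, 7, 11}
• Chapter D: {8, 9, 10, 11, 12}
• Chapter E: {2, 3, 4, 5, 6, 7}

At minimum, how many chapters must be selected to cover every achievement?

D and E together: D ∪ E = {2, 3, 4, 5, 6, 7, 8, 9, 10, 11, 12} — every achievement is covered.
No single chapter has all 11 achievements (the largest, B, has 7), so 2 is optimal.

2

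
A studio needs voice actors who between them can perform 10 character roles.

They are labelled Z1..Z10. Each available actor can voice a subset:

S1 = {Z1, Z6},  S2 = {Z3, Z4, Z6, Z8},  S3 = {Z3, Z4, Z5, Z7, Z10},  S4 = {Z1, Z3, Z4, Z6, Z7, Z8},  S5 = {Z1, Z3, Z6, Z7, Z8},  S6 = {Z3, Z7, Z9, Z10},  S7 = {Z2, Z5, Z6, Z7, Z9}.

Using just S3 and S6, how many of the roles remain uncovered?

4

Union of S3, S6 = {Z3, Z4, Z5, Z7, Z9, Z10}.
Not covered: Z1, Z2, Z6, Z8 — 4 roles.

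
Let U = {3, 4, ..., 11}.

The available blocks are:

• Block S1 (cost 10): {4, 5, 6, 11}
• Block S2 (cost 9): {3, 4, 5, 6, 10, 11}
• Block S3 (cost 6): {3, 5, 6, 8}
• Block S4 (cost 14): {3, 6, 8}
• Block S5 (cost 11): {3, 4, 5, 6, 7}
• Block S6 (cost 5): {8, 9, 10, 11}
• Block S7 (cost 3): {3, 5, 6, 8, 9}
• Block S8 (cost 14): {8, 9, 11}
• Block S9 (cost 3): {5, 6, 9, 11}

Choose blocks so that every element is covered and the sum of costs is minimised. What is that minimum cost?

S5, S6 together cover every element (S5 ∪ S6 = {3, 4, 5, 6, 7, 8, 9, 10, 11}); total cost 11 + 5 = 16.
The greedy pick S7, S6, S5 costs 19; no covering selection beats 16.

16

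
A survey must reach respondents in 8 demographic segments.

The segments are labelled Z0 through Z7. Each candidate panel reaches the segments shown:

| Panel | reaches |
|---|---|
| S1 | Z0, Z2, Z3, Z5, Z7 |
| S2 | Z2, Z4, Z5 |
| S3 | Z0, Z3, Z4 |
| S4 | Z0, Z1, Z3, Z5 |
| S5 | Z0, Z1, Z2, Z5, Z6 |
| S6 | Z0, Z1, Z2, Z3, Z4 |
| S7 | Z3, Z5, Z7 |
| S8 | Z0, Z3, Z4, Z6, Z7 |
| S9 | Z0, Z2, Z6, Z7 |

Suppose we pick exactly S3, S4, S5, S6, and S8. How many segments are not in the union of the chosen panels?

0

Union of S3, S4, S5, S6, S8 = {Z0, Z1, Z2, Z3, Z4, Z5, Z6, Z7} — that's every segment, so 0 are uncovered.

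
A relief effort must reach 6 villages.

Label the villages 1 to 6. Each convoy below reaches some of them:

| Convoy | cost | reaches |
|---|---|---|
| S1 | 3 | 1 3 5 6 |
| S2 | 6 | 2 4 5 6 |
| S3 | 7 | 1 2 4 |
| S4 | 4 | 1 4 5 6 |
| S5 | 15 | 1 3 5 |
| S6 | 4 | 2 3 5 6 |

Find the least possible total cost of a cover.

S4, S6 together cover every village (S4 ∪ S6 = {1, 2, 3, 4, 5, 6}); total cost 4 + 4 = 8.
The greedy pick S1, S2 costs 9; no covering selection beats 8.

8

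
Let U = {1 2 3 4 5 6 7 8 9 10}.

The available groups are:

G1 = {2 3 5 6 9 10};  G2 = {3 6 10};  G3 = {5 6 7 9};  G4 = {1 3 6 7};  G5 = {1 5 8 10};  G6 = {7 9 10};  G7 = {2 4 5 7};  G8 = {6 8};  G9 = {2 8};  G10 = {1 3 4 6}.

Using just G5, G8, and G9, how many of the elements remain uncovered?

4

Union of G5, G8, G9 = {1, 2, 5, 6, 8, 10}.
Not covered: 3, 4, 7, 9 — 4 elements.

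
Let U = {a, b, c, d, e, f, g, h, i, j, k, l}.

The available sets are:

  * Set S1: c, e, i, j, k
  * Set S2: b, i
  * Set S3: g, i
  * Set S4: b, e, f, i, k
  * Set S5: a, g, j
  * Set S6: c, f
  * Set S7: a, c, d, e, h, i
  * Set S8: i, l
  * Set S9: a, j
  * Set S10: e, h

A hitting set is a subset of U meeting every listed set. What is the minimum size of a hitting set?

4

The 4 points {a, e, f, i} hit every set.
The sets S5, S6, S8, S10 are pairwise disjoint, so any hitting set needs a separate point for each — at least 4. Hence 4 is optimal.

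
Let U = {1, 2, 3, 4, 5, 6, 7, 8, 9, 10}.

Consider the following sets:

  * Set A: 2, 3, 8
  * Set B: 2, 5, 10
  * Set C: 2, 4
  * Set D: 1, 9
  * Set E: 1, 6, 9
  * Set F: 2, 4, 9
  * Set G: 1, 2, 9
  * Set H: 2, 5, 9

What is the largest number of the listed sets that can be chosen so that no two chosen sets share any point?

2

B, D are pairwise disjoint (B={2,5,10}; D={1,9}).
Every remaining set overlaps one of these, and no 3 of the listed sets are pairwise disjoint, so 2 is the maximum.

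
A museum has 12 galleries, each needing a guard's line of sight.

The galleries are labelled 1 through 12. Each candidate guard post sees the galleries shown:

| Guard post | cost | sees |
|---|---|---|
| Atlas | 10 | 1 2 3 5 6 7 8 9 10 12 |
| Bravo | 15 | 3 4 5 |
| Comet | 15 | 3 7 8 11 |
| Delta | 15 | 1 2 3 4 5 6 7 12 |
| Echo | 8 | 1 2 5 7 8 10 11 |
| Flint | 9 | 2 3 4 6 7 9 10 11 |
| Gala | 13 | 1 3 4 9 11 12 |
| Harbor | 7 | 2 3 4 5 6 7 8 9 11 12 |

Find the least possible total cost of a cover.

15

Echo, Harbor together cover every gallery (Echo ∪ Harbor = {1, 2, 3, 4, 5, 6, 7, 8, 9, 10, 11, 12}); total cost 8 + 7 = 15.
No covering selection has total cost below 15.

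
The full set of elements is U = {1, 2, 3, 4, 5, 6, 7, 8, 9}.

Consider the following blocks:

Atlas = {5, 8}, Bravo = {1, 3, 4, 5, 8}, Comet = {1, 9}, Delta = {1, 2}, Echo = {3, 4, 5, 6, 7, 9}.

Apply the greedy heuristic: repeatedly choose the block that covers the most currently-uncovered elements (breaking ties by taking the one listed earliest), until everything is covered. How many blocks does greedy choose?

3

Greedy: pick Echo (covers 6 new) → pick Bravo (covers 2 new) → pick Delta (covers 1 new). Total picks: 3.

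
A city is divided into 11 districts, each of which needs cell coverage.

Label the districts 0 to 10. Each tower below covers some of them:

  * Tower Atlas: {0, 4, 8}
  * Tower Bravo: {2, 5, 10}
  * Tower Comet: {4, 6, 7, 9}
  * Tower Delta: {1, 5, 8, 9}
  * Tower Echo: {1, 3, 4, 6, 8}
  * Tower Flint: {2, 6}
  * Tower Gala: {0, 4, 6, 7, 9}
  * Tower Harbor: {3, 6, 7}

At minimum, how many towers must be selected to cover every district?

3

Take {Bravo, Echo, Gala}. Their union is {0, 1, 2, 3, 4, 5, 6, 7, 8, 9, 10}, which is all 11 districts.
Each tower has at most 5 districts, and 2·5 = 10 < 11 — so at least 3 towers are needed, and 3 is optimal.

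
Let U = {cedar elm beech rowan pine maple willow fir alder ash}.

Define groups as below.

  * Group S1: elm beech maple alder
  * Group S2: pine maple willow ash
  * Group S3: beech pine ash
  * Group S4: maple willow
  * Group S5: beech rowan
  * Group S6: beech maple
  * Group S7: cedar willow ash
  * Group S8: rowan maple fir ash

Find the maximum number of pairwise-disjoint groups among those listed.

S2, S5 are pairwise disjoint (S2={pine,maple,willow,ash}; S5={beech,rowan}).
Every remaining group overlaps one of these, and no 3 of the listed groups are pairwise disjoint, so 2 is the maximum.

2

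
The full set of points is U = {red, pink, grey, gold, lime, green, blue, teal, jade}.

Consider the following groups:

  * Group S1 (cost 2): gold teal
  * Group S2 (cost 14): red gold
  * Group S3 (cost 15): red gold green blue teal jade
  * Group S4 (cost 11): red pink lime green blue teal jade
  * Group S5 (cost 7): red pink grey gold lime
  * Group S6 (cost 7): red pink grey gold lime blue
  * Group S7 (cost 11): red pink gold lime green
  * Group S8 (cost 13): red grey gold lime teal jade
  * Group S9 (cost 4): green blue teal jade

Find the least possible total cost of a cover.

S6, S9 together cover every point (S6 ∪ S9 = {red, pink, grey, gold, lime, green, blue, teal, jade}); total cost 7 + 4 = 11.
The greedy pick S1, S9, S5 costs 13; no covering selection beats 11.

11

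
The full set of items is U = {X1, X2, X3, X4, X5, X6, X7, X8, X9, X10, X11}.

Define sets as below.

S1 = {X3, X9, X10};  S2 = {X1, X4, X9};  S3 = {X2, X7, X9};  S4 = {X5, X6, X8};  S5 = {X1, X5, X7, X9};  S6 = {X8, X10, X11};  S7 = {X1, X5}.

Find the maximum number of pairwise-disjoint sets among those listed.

S3, S6, S7 are pairwise disjoint (S3={X2,X7,X9}; S6={X8,X10,X11}; S7={X1,X5}).
Every remaining set overlaps one of these, and no 4 of the listed sets are pairwise disjoint, so 3 is the maximum.

3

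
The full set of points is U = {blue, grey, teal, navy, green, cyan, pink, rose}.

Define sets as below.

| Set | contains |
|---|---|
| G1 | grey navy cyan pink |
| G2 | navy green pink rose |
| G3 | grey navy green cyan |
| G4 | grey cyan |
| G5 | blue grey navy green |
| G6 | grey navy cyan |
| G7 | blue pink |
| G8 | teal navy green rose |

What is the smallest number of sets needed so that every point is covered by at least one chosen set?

3

G3 and G7 and G8 together: G3 ∪ G7 ∪ G8 = {blue, grey, teal, navy, green, cyan, pink, rose} — every point is covered.
Only G8 contains teal, so G8 is forced; the remaining 4 points need at least 2 more sets (each remaining set adds at most 3) — so at least 3 sets are needed, and 3 is optimal.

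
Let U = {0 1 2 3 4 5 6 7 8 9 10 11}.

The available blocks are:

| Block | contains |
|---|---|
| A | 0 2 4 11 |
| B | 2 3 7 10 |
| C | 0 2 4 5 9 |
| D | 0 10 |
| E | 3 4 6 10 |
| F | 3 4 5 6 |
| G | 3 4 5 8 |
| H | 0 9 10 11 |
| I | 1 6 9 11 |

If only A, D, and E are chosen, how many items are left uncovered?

Union of A, D, E = {0, 2, 3, 4, 6, 10, 11}.
Not covered: 1, 5, 7, 8, 9 — 5 items.

5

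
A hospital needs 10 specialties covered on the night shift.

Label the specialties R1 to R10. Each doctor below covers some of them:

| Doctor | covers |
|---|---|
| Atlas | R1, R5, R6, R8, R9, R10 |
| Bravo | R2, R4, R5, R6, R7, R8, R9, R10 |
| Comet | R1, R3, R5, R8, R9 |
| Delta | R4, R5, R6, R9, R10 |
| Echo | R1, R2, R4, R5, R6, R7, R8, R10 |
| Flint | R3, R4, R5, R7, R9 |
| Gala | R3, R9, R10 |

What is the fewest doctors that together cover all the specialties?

2

Bravo and Comet together: Bravo ∪ Comet = {R1, R2, R3, R4, R5, R6, R7, R8, R9, R10} — every specialty is covered.
No single doctor has all 10 specialties (the largest, Bravo, has 8), so 2 is optimal.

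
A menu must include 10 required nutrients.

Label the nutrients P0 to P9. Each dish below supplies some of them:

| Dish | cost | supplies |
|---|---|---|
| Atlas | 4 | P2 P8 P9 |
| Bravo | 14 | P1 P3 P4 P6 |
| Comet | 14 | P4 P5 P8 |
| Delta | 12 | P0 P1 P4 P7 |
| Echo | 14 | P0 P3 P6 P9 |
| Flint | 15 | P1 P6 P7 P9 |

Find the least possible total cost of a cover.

44

Atlas, Comet, Delta, Echo together cover every nutrient (Atlas ∪ Comet ∪ Delta ∪ Echo = {P0, P1, P2, P3, P4, P5, P6, P7, P8, P9}); total cost 4 + 14 + 12 + 14 = 44.
No covering selection has total cost below 44.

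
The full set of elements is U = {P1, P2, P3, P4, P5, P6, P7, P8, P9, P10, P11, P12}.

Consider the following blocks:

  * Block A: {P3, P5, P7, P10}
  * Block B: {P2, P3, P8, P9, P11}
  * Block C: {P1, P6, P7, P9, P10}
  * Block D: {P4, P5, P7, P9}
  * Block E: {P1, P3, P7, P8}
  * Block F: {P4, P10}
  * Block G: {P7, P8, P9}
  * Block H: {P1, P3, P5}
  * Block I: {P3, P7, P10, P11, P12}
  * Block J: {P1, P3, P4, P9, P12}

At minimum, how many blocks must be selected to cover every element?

4

B and C and D and I together: B ∪ C ∪ D ∪ I = {P1, P2, P3, P4, P5, P6, P7, P8, P9, P10, P11, P12} — every element is covered.
No 3 of the 10 blocks cover everything (all 120 combinations miss at least one element), so 4 is optimal.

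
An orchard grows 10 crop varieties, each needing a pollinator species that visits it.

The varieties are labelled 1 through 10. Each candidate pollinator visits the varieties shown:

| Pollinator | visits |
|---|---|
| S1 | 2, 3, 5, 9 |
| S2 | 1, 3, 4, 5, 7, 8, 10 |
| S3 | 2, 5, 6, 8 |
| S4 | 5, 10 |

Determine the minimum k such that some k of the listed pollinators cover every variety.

S1 and S2 and S3 together: S1 ∪ S2 ∪ S3 = {1, 2, 3, 4, 5, 6, 7, 8, 9, 10} — every variety is covered.
Only S2 contains 1, so S2 is forced; the remaining 3 varieties need at least 2 more pollinators (each remaining pollinator adds at most 2) — so at least 3 pollinators are needed, and 3 is optimal.

3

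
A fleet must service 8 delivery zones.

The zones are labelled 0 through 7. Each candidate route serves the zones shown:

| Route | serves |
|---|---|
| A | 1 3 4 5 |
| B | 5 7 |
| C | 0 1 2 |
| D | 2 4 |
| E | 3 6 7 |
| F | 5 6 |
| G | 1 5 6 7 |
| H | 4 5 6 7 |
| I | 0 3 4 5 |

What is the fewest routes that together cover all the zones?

3

Take {C, E, I}. Their union is {0, 1, 2, 3, 4, 5, 6, 7}, which is all 8 zones.
No 2 of the 9 routes cover everything (all 36 combinations miss at least one zone), so 3 is optimal.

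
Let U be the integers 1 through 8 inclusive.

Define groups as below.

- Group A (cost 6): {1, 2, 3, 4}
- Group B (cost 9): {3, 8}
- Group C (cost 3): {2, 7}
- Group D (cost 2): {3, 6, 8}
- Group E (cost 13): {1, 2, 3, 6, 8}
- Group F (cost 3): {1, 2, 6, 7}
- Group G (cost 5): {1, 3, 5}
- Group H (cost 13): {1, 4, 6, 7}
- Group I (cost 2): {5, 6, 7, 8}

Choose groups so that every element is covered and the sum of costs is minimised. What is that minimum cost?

8

A, I together cover every element (A ∪ I = {1, 2, 3, 4, 5, 6, 7, 8}); total cost 6 + 2 = 8.
No covering selection has total cost below 8.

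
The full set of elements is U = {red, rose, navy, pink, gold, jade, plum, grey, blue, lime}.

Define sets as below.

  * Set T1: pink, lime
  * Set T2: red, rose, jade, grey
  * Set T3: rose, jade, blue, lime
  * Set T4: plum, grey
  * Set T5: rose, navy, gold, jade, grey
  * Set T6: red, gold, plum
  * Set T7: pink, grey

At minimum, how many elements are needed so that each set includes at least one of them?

The 3 elements {gold, grey, lime} hit every set.
The sets T3, T6, T7 are pairwise disjoint, so any hitting set needs a separate element for each — at least 3. Hence 3 is optimal.

3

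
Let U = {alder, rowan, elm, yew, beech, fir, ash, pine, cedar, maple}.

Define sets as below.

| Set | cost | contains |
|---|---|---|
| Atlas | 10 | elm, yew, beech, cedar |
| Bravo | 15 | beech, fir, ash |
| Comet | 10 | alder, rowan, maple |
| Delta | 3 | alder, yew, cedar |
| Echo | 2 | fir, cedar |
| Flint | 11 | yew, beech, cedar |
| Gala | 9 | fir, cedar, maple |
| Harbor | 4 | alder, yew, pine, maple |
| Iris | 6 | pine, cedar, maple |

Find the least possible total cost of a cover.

Atlas, Bravo, Comet, Harbor together cover every item (Atlas ∪ Bravo ∪ Comet ∪ Harbor = {alder, rowan, elm, yew, beech, fir, ash, pine, cedar, maple}); total cost 10 + 15 + 10 + 4 = 39.
The greedy pick Delta, Echo, Harbor, Atlas, Comet, Bravo costs 44; no covering selection beats 39.

39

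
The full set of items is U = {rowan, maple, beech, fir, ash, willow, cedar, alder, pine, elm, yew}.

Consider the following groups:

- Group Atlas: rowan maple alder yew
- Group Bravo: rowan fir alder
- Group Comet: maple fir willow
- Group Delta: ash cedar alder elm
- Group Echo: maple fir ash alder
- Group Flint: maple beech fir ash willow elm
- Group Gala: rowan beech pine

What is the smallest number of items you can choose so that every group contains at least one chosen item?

Take H = {fir, alder, pine}. Each listed group contains at least one of these, so H is a hitting set of size 3.
The groups Comet, Delta, Gala are pairwise disjoint, so any hitting set needs a separate item for each — at least 3. Hence 3 is optimal.

3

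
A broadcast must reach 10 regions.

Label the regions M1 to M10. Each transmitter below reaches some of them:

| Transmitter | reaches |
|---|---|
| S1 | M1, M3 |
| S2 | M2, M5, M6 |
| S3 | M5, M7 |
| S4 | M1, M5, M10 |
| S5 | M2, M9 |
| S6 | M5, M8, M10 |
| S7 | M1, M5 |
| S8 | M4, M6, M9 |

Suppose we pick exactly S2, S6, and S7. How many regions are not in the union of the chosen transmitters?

4

Union of S2, S6, S7 = {M1, M2, M5, M6, M8, M10}.
Not covered: M3, M4, M7, M9 — 4 regions.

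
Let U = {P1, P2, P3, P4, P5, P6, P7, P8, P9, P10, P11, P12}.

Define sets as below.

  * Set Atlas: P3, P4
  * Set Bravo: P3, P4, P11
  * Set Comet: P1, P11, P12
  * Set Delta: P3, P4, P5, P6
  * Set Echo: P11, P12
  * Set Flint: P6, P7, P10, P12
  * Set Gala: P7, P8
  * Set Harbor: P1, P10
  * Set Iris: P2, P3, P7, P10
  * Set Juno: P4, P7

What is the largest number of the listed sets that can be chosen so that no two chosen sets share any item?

4

Delta, Echo, Gala, Harbor are pairwise disjoint (Delta={P3,P4,P5,P6}; Echo={P11,P12}; Gala={P7,P8}; Harbor={P1,P10}).
Every remaining set overlaps one of these, and no 5 of the listed sets are pairwise disjoint, so 4 is the maximum.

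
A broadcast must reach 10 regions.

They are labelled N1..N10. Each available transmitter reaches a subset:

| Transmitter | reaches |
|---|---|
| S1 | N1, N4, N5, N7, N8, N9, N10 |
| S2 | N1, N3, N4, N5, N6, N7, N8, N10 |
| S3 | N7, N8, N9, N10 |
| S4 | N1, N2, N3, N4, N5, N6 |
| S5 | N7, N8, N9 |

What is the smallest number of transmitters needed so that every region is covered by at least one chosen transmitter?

Take {S1, S4}. Their union is {N1, N2, N3, N4, N5, N6, N7, N8, N9, N10}, which is all 10 regions.
No single transmitter has all 10 regions (the largest, S2, has 8), so 2 is optimal.

2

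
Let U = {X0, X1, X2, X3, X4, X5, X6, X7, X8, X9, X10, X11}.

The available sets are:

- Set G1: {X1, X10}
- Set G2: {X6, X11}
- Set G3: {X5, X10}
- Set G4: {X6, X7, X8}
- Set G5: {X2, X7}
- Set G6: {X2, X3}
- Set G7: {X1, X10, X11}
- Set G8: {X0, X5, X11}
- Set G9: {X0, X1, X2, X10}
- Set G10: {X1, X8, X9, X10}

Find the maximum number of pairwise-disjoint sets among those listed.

G1, G4, G6, G8 are pairwise disjoint (G1={X1,X10}; G4={X6,X7,X8}; G6={X2,X3}; G8={X0,X5,X11}).
Every remaining set overlaps one of these, and no 5 of the listed sets are pairwise disjoint, so 4 is the maximum.

4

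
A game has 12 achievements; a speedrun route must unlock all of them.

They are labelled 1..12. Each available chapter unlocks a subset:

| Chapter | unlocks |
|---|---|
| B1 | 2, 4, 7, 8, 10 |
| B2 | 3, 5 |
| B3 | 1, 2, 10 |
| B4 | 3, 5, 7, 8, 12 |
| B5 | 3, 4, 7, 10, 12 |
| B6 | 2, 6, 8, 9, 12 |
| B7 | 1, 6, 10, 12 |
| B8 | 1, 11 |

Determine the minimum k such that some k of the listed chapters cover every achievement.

4

B4 and B5 and B6 and B8 together: B4 ∪ B5 ∪ B6 ∪ B8 = {1, 2, 3, 4, 5, 6, 7, 8, 9, 10, 11, 12} — every achievement is covered.
No 3 of the 8 chapters cover everything (all 56 combinations miss at least one achievement), so 4 is optimal.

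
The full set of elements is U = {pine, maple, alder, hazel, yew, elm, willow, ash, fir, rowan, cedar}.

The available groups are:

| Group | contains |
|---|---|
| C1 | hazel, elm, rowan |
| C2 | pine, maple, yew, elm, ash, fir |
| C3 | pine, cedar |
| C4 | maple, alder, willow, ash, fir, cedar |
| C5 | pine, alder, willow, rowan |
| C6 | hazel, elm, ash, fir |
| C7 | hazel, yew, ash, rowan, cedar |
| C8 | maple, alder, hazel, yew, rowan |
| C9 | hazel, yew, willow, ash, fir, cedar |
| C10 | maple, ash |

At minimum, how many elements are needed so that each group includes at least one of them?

The 3 elements {pine, hazel, ash} hit every group.
The groups C1, C3, C10 are pairwise disjoint, so any hitting set needs a separate element for each — at least 3. Hence 3 is optimal.

3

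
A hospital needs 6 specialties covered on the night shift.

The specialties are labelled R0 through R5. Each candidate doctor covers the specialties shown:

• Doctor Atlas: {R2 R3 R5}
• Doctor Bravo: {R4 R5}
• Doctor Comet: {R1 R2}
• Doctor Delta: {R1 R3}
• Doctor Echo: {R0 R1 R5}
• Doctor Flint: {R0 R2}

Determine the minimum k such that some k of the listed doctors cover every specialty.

Take {Atlas, Bravo, Echo}. Their union is {R0, R1, R2, R3, R4, R5}, which is all 6 specialties.
Only Bravo contains R4, so Bravo is forced; the remaining 4 specialties need at least 2 more doctors (each remaining doctor adds at most 2) — so at least 3 doctors are needed, and 3 is optimal.

3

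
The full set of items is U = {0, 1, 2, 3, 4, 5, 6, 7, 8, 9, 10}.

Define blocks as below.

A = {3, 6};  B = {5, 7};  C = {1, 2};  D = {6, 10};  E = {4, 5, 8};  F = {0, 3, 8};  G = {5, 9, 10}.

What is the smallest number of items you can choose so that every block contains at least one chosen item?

4

Take H = {1, 5, 6, 8}. Each listed block contains at least one of these, so H is a hitting set of size 4.
The blocks B, C, D, F are pairwise disjoint, so any hitting set needs a separate item for each — at least 4. Hence 4 is optimal.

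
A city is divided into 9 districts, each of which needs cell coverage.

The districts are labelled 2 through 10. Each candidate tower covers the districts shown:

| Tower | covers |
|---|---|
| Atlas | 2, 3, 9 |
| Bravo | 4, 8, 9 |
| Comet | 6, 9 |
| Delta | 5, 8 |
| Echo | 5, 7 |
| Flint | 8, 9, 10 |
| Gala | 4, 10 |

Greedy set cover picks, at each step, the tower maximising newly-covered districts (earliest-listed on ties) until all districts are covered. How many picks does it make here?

5

Greedy: pick Atlas (covers 3 new) → pick Bravo (covers 2 new) → pick Echo (covers 2 new) → pick Comet (covers 1 new) → pick Flint (covers 1 new). Total picks: 5.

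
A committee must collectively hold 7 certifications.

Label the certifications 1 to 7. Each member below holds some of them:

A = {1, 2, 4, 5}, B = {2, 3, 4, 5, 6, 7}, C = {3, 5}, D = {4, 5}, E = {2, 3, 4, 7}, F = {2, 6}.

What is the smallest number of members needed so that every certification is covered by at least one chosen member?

2

A and B together: A ∪ B = {1, 2, 3, 4, 5, 6, 7} — every certification is covered.
No single member has all 7 certifications (the largest, B, has 6), so 2 is optimal.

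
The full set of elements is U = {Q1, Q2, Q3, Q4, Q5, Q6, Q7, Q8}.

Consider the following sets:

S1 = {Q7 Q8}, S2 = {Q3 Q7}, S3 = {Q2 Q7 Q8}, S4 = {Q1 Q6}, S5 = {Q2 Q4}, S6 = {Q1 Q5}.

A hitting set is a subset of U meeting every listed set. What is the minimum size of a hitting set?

H = {Q1, Q2, Q7} meets every set (each contains at least one member of H), and |H| = 3.
The sets S2, S5, S6 are pairwise disjoint, so any hitting set needs a separate element for each — at least 3. Hence 3 is optimal.

3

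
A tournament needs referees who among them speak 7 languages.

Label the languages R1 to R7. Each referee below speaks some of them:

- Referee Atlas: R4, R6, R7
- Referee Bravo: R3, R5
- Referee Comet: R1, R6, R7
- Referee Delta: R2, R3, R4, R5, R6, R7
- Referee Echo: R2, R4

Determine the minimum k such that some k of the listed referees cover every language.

Comet and Delta together: Comet ∪ Delta = {R1, R2, R3, R4, R5, R6, R7} — every language is covered.
No single referee has all 7 languages (the largest, Delta, has 6), so 2 is optimal.

2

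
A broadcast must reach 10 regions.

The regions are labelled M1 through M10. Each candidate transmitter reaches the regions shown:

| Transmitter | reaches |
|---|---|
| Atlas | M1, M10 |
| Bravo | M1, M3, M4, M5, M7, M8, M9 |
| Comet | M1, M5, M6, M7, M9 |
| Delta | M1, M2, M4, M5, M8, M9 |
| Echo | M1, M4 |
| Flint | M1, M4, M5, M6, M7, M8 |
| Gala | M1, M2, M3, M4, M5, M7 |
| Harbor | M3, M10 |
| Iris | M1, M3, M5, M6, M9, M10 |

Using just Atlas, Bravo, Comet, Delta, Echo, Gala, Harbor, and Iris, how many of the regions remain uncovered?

0

Union of Atlas, Bravo, Comet, Delta, Echo, Gala, Harbor, Iris = {M1, M2, M3, M4, M5, M6, M7, M8, M9, M10} — that's every region, so 0 are uncovered.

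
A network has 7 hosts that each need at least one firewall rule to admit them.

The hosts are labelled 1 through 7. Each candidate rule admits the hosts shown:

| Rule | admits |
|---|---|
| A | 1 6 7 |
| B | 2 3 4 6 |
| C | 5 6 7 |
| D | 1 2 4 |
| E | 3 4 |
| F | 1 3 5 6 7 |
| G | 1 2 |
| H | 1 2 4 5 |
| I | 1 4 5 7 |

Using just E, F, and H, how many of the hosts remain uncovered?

0

Union of E, F, H = {1, 2, 3, 4, 5, 6, 7} — that's every host, so 0 are uncovered.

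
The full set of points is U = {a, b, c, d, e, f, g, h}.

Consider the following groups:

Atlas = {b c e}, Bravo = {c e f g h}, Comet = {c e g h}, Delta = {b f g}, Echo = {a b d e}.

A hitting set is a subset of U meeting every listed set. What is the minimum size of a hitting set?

T = {b, h} meets every group (each contains at least one member of T), and |T| = 2.
No single point lies in every group, so at least 2 are needed and 2 is optimal.

2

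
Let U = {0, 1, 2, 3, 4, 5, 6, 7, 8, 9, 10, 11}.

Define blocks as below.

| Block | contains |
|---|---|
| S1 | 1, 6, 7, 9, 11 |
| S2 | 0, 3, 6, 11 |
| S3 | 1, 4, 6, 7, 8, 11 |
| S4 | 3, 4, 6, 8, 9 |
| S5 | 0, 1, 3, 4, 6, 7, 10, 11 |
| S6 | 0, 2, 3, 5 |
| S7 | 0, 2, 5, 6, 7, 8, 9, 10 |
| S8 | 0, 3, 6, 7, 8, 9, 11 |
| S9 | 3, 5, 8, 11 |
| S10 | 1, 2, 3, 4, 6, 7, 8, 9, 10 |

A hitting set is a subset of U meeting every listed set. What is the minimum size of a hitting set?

Take H = {3, 6}. Each listed block contains at least one of these, so H is a hitting set of size 2.
The blocks S3, S6 are pairwise disjoint, so any hitting set needs a separate item for each — at least 2. Hence 2 is optimal.

2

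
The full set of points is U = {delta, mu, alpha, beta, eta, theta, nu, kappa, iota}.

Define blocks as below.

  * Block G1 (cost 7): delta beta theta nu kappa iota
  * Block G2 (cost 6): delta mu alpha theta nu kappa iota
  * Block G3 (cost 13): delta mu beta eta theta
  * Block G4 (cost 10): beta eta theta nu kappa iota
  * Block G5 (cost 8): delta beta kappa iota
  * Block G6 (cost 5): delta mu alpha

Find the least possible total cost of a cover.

15

G4, G6 together cover every point (G4 ∪ G6 = {delta, mu, alpha, beta, eta, theta, nu, kappa, iota}); total cost 10 + 5 = 15.
The greedy pick G2, G4 costs 16; no covering selection beats 15.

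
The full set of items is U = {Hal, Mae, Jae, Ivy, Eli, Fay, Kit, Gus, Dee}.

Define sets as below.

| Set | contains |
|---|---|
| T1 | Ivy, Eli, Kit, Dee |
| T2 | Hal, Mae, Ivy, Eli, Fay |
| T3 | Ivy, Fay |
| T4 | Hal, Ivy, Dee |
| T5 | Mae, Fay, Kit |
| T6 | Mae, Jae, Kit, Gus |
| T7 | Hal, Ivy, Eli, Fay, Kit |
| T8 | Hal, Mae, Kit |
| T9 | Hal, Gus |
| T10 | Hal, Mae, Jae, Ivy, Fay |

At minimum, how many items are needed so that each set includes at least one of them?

3

The 3 items {Ivy, Kit, Gus} hit every set.
No choice of 2 items meets every set, so 3 is the minimum.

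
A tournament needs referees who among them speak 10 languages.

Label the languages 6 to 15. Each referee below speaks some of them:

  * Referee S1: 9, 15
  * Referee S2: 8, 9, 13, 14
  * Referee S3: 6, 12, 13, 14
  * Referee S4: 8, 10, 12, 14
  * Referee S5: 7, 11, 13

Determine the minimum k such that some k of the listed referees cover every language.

4

S1 and S3 and S4 and S5 together: S1 ∪ S3 ∪ S4 ∪ S5 = {6, 7, 8, 9, 10, 11, 12, 13, 14, 15} — every language is covered.
Only S3 contains 6, so S3 is forced; the remaining 6 languages need at least 3 more referees (each remaining referee adds at most 2) — so at least 4 referees are needed, and 4 is optimal.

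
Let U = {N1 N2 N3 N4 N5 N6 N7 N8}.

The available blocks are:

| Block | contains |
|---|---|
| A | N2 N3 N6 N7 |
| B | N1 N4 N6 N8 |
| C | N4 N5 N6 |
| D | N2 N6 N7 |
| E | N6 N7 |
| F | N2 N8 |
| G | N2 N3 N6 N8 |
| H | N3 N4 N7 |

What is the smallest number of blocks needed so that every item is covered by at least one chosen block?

Take {A, B, C}. Their union is {N1, N2, N3, N4, N5, N6, N7, N8}, which is all 8 items.
Only B contains N1, so B is forced; the remaining 4 items need at least 2 more blocks (each remaining block adds at most 3) — so at least 3 blocks are needed, and 3 is optimal.

3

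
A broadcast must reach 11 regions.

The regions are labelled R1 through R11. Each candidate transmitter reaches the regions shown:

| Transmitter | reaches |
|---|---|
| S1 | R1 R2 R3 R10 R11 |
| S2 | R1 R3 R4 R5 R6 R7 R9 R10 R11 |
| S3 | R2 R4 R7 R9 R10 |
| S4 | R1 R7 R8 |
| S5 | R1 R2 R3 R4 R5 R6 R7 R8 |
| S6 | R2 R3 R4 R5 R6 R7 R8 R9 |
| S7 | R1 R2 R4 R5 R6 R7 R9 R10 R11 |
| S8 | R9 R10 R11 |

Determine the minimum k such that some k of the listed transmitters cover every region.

S1 and S6 together: S1 ∪ S6 = {R1, R2, R3, R4, R5, R6, R7, R8, R9, R10, R11} — every region is covered.
No single transmitter has all 11 regions (the largest, S2, has 9), so 2 is optimal.

2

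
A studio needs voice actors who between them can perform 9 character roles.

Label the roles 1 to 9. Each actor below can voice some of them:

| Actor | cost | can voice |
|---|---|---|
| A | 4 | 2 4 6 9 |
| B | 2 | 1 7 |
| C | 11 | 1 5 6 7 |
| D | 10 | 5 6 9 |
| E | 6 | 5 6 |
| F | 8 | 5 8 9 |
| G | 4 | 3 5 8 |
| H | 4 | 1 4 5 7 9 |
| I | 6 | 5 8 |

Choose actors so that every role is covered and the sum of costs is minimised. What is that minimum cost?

10

A, B, G together cover every role (A ∪ B ∪ G = {1, 2, 3, 4, 5, 6, 7, 8, 9}); total cost 4 + 2 + 4 = 10.
The greedy pick H, A, G costs 12; no covering selection beats 10.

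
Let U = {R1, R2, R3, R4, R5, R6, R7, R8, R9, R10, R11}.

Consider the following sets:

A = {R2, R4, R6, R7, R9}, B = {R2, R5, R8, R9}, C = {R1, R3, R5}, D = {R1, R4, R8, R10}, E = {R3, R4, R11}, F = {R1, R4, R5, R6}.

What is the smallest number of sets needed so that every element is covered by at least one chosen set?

4

A and B and D and E together: A ∪ B ∪ D ∪ E = {R1, R2, R3, R4, R5, R6, R7, R8, R9, R10, R11} — every element is covered.
No 3 of the 6 sets cover everything (all 20 combinations miss at least one element), so 4 is optimal.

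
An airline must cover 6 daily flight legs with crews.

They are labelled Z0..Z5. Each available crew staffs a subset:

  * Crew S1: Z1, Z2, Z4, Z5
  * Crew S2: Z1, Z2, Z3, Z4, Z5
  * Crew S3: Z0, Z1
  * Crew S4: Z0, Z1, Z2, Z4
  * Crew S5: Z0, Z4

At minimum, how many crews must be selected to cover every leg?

2

S2 and S3 together: S2 ∪ S3 = {Z0, Z1, Z2, Z3, Z4, Z5} — every leg is covered.
No single crew has all 6 legs (the largest, S2, has 5), so 2 is optimal.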